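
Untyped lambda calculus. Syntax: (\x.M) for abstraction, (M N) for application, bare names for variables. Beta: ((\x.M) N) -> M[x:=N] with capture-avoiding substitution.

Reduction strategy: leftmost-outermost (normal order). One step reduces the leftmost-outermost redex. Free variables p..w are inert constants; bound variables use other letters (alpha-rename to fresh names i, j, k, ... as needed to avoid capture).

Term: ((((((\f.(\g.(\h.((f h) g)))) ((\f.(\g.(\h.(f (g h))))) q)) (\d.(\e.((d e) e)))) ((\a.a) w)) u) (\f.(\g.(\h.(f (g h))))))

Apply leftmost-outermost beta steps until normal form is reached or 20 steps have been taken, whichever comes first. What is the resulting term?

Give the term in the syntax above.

Answer: (((q (w (\d.(\e.((d e) e))))) u) (\f.(\g.(\h.(f (g h))))))

Derivation:
Step 0: ((((((\f.(\g.(\h.((f h) g)))) ((\f.(\g.(\h.(f (g h))))) q)) (\d.(\e.((d e) e)))) ((\a.a) w)) u) (\f.(\g.(\h.(f (g h))))))
Step 1: (((((\g.(\h.((((\f.(\g.(\h.(f (g h))))) q) h) g))) (\d.(\e.((d e) e)))) ((\a.a) w)) u) (\f.(\g.(\h.(f (g h))))))
Step 2: ((((\h.((((\f.(\g.(\h.(f (g h))))) q) h) (\d.(\e.((d e) e))))) ((\a.a) w)) u) (\f.(\g.(\h.(f (g h))))))
Step 3: ((((((\f.(\g.(\h.(f (g h))))) q) ((\a.a) w)) (\d.(\e.((d e) e)))) u) (\f.(\g.(\h.(f (g h))))))
Step 4: (((((\g.(\h.(q (g h)))) ((\a.a) w)) (\d.(\e.((d e) e)))) u) (\f.(\g.(\h.(f (g h))))))
Step 5: ((((\h.(q (((\a.a) w) h))) (\d.(\e.((d e) e)))) u) (\f.(\g.(\h.(f (g h))))))
Step 6: (((q (((\a.a) w) (\d.(\e.((d e) e))))) u) (\f.(\g.(\h.(f (g h))))))
Step 7: (((q (w (\d.(\e.((d e) e))))) u) (\f.(\g.(\h.(f (g h))))))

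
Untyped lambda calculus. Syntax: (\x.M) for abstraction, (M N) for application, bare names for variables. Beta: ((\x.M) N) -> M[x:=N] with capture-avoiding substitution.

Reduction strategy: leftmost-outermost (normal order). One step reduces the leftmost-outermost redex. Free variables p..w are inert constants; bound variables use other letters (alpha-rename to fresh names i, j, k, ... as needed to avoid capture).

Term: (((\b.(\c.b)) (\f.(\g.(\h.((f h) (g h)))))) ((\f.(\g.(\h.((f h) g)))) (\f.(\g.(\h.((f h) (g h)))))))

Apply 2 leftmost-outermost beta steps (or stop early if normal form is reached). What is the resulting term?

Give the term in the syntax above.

Step 0: (((\b.(\c.b)) (\f.(\g.(\h.((f h) (g h)))))) ((\f.(\g.(\h.((f h) g)))) (\f.(\g.(\h.((f h) (g h)))))))
Step 1: ((\c.(\f.(\g.(\h.((f h) (g h)))))) ((\f.(\g.(\h.((f h) g)))) (\f.(\g.(\h.((f h) (g h)))))))
Step 2: (\f.(\g.(\h.((f h) (g h)))))

Answer: (\f.(\g.(\h.((f h) (g h)))))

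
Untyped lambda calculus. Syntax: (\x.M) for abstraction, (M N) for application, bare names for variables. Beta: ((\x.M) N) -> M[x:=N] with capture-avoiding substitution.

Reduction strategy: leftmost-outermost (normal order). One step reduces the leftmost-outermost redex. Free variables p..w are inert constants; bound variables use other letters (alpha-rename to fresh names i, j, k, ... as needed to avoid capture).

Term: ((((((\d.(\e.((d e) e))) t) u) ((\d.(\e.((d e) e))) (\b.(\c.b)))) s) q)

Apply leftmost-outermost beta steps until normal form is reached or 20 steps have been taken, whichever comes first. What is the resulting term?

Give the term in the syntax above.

Answer: (((((t u) u) (\e.e)) s) q)

Derivation:
Step 0: ((((((\d.(\e.((d e) e))) t) u) ((\d.(\e.((d e) e))) (\b.(\c.b)))) s) q)
Step 1: (((((\e.((t e) e)) u) ((\d.(\e.((d e) e))) (\b.(\c.b)))) s) q)
Step 2: (((((t u) u) ((\d.(\e.((d e) e))) (\b.(\c.b)))) s) q)
Step 3: (((((t u) u) (\e.(((\b.(\c.b)) e) e))) s) q)
Step 4: (((((t u) u) (\e.((\c.e) e))) s) q)
Step 5: (((((t u) u) (\e.e)) s) q)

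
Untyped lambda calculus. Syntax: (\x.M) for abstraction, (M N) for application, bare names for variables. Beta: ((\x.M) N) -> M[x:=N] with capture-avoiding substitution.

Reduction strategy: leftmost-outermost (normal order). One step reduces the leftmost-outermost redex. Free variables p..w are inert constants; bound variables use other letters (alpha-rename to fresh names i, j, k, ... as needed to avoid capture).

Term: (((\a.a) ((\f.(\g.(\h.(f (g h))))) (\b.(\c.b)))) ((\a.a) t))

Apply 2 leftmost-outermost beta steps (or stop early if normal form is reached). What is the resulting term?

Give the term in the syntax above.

Answer: ((\g.(\h.((\b.(\c.b)) (g h)))) ((\a.a) t))

Derivation:
Step 0: (((\a.a) ((\f.(\g.(\h.(f (g h))))) (\b.(\c.b)))) ((\a.a) t))
Step 1: (((\f.(\g.(\h.(f (g h))))) (\b.(\c.b))) ((\a.a) t))
Step 2: ((\g.(\h.((\b.(\c.b)) (g h)))) ((\a.a) t))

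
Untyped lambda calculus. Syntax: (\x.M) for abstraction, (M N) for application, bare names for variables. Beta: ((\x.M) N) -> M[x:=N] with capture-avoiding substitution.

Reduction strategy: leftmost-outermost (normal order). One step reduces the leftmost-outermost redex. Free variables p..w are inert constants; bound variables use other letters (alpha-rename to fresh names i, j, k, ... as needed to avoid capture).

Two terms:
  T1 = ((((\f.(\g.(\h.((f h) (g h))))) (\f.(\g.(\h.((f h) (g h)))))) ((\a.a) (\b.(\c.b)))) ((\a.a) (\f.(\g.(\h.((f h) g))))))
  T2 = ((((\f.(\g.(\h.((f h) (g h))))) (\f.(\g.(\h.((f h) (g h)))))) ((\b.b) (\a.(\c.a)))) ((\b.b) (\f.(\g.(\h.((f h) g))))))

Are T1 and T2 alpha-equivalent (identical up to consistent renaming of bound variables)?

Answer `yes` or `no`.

Answer: yes

Derivation:
Term 1: ((((\f.(\g.(\h.((f h) (g h))))) (\f.(\g.(\h.((f h) (g h)))))) ((\a.a) (\b.(\c.b)))) ((\a.a) (\f.(\g.(\h.((f h) g))))))
Term 2: ((((\f.(\g.(\h.((f h) (g h))))) (\f.(\g.(\h.((f h) (g h)))))) ((\b.b) (\a.(\c.a)))) ((\b.b) (\f.(\g.(\h.((f h) g))))))
Alpha-equivalence: compare structure up to binder renaming.
Result: True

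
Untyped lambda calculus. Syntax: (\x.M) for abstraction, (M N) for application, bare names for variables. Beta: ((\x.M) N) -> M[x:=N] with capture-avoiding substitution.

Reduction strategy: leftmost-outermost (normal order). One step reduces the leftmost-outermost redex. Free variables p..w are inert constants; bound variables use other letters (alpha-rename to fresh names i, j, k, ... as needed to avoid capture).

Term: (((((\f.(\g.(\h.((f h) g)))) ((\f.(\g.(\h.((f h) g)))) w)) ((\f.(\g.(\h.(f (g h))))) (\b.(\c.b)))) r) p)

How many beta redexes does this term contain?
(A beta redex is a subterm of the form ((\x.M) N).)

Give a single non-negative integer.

Term: (((((\f.(\g.(\h.((f h) g)))) ((\f.(\g.(\h.((f h) g)))) w)) ((\f.(\g.(\h.(f (g h))))) (\b.(\c.b)))) r) p)
  Redex: ((\f.(\g.(\h.((f h) g)))) ((\f.(\g.(\h.((f h) g)))) w))
  Redex: ((\f.(\g.(\h.((f h) g)))) w)
  Redex: ((\f.(\g.(\h.(f (g h))))) (\b.(\c.b)))
Total redexes: 3

Answer: 3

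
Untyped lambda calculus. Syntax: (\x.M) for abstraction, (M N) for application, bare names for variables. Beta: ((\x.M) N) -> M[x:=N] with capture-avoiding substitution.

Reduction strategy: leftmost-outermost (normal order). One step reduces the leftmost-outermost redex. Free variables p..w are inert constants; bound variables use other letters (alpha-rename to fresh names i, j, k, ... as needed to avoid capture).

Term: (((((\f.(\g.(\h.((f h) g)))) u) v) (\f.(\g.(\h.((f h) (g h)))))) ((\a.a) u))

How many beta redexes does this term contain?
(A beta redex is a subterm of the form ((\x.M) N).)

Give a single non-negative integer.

Answer: 2

Derivation:
Term: (((((\f.(\g.(\h.((f h) g)))) u) v) (\f.(\g.(\h.((f h) (g h)))))) ((\a.a) u))
  Redex: ((\f.(\g.(\h.((f h) g)))) u)
  Redex: ((\a.a) u)
Total redexes: 2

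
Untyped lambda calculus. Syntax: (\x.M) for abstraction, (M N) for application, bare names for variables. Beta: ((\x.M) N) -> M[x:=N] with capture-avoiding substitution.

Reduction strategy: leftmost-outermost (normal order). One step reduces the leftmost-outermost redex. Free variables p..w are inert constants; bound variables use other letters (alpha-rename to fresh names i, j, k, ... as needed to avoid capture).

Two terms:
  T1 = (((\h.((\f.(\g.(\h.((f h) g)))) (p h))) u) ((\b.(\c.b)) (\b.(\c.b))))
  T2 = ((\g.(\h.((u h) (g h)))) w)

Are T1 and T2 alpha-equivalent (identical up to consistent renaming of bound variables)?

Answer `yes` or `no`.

Term 1: (((\h.((\f.(\g.(\h.((f h) g)))) (p h))) u) ((\b.(\c.b)) (\b.(\c.b))))
Term 2: ((\g.(\h.((u h) (g h)))) w)
Alpha-equivalence: compare structure up to binder renaming.
Result: False

Answer: no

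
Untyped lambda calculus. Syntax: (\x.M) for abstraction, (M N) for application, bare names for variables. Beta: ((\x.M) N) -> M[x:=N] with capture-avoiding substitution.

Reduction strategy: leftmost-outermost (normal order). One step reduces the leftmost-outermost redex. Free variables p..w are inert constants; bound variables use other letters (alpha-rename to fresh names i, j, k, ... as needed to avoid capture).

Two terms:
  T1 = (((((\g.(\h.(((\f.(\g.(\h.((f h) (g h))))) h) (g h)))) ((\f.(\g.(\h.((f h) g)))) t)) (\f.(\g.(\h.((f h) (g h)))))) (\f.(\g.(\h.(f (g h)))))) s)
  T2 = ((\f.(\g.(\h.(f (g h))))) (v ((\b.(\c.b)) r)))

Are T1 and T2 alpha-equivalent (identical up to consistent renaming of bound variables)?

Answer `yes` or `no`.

Answer: no

Derivation:
Term 1: (((((\g.(\h.(((\f.(\g.(\h.((f h) (g h))))) h) (g h)))) ((\f.(\g.(\h.((f h) g)))) t)) (\f.(\g.(\h.((f h) (g h)))))) (\f.(\g.(\h.(f (g h)))))) s)
Term 2: ((\f.(\g.(\h.(f (g h))))) (v ((\b.(\c.b)) r)))
Alpha-equivalence: compare structure up to binder renaming.
Result: False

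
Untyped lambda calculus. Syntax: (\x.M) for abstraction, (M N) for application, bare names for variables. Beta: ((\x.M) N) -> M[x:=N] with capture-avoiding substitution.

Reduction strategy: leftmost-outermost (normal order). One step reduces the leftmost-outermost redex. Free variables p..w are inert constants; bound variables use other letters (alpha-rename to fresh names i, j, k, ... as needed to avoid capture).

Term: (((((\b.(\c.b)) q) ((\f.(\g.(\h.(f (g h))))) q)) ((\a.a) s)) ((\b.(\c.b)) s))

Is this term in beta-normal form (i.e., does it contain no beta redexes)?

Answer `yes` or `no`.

Term: (((((\b.(\c.b)) q) ((\f.(\g.(\h.(f (g h))))) q)) ((\a.a) s)) ((\b.(\c.b)) s))
Found 4 beta redex(es).

Answer: no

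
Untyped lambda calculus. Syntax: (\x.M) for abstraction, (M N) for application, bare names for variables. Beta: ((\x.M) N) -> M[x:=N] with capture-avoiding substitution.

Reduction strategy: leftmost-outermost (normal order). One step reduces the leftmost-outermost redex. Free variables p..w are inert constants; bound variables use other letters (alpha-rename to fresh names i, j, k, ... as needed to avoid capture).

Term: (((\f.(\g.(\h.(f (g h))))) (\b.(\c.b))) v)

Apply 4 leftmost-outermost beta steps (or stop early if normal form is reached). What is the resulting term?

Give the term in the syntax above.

Answer: (\h.(\c.(v h)))

Derivation:
Step 0: (((\f.(\g.(\h.(f (g h))))) (\b.(\c.b))) v)
Step 1: ((\g.(\h.((\b.(\c.b)) (g h)))) v)
Step 2: (\h.((\b.(\c.b)) (v h)))
Step 3: (\h.(\c.(v h)))
Step 4: (normal form reached)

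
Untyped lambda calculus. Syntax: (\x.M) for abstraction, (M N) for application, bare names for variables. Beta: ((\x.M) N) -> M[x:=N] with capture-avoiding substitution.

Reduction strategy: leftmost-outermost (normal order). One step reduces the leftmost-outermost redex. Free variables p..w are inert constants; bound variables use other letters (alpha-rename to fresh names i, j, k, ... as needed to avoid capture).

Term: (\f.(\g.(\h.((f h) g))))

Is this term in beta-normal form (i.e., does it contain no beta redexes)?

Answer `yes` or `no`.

Answer: yes

Derivation:
Term: (\f.(\g.(\h.((f h) g))))
No beta redexes found.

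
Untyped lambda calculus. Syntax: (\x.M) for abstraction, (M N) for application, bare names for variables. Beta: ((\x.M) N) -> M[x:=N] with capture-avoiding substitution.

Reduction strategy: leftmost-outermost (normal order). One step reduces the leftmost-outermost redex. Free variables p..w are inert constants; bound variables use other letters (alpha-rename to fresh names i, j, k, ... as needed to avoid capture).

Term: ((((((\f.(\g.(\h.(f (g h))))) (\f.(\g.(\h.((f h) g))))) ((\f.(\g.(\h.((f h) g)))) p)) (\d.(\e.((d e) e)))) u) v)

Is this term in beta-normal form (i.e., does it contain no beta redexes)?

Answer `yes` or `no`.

Term: ((((((\f.(\g.(\h.(f (g h))))) (\f.(\g.(\h.((f h) g))))) ((\f.(\g.(\h.((f h) g)))) p)) (\d.(\e.((d e) e)))) u) v)
Found 2 beta redex(es).

Answer: no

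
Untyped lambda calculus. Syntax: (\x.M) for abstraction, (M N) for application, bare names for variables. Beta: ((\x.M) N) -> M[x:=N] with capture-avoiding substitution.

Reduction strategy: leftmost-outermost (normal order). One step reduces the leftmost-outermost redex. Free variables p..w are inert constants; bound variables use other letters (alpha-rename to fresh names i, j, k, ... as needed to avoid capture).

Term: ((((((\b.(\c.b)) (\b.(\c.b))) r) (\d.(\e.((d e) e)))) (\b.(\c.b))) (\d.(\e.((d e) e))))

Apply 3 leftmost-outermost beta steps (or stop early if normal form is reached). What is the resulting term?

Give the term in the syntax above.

Answer: (((\c.(\d.(\e.((d e) e)))) (\b.(\c.b))) (\d.(\e.((d e) e))))

Derivation:
Step 0: ((((((\b.(\c.b)) (\b.(\c.b))) r) (\d.(\e.((d e) e)))) (\b.(\c.b))) (\d.(\e.((d e) e))))
Step 1: (((((\c.(\b.(\c.b))) r) (\d.(\e.((d e) e)))) (\b.(\c.b))) (\d.(\e.((d e) e))))
Step 2: ((((\b.(\c.b)) (\d.(\e.((d e) e)))) (\b.(\c.b))) (\d.(\e.((d e) e))))
Step 3: (((\c.(\d.(\e.((d e) e)))) (\b.(\c.b))) (\d.(\e.((d e) e))))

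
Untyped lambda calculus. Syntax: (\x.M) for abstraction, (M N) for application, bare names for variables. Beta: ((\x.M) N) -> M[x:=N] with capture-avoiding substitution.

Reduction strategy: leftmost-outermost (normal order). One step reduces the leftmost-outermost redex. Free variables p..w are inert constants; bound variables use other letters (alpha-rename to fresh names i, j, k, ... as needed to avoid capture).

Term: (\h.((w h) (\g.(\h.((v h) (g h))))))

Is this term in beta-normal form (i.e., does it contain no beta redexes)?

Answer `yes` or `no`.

Term: (\h.((w h) (\g.(\h.((v h) (g h))))))
No beta redexes found.

Answer: yes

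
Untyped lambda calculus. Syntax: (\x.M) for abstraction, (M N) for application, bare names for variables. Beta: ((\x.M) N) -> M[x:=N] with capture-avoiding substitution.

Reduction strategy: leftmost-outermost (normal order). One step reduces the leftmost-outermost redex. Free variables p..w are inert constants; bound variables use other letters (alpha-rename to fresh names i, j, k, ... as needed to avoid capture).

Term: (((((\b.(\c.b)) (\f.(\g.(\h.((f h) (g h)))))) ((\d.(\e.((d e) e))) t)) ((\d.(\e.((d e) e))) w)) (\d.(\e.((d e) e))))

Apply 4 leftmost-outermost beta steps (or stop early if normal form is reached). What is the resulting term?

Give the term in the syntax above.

Answer: (\h.((((\d.(\e.((d e) e))) w) h) ((\d.(\e.((d e) e))) h)))

Derivation:
Step 0: (((((\b.(\c.b)) (\f.(\g.(\h.((f h) (g h)))))) ((\d.(\e.((d e) e))) t)) ((\d.(\e.((d e) e))) w)) (\d.(\e.((d e) e))))
Step 1: ((((\c.(\f.(\g.(\h.((f h) (g h)))))) ((\d.(\e.((d e) e))) t)) ((\d.(\e.((d e) e))) w)) (\d.(\e.((d e) e))))
Step 2: (((\f.(\g.(\h.((f h) (g h))))) ((\d.(\e.((d e) e))) w)) (\d.(\e.((d e) e))))
Step 3: ((\g.(\h.((((\d.(\e.((d e) e))) w) h) (g h)))) (\d.(\e.((d e) e))))
Step 4: (\h.((((\d.(\e.((d e) e))) w) h) ((\d.(\e.((d e) e))) h)))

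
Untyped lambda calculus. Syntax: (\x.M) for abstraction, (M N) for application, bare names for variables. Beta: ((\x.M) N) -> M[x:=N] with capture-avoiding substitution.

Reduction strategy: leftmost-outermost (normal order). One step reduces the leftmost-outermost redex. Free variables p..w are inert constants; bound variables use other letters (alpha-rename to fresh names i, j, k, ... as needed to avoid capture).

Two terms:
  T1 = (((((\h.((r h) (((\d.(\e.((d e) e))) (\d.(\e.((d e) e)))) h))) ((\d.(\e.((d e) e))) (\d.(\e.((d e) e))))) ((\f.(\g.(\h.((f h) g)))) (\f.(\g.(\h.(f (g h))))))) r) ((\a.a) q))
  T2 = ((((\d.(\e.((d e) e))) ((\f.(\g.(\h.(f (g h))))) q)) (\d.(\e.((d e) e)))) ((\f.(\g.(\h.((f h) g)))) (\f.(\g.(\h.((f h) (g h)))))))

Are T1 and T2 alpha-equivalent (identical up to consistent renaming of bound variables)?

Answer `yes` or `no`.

Answer: no

Derivation:
Term 1: (((((\h.((r h) (((\d.(\e.((d e) e))) (\d.(\e.((d e) e)))) h))) ((\d.(\e.((d e) e))) (\d.(\e.((d e) e))))) ((\f.(\g.(\h.((f h) g)))) (\f.(\g.(\h.(f (g h))))))) r) ((\a.a) q))
Term 2: ((((\d.(\e.((d e) e))) ((\f.(\g.(\h.(f (g h))))) q)) (\d.(\e.((d e) e)))) ((\f.(\g.(\h.((f h) g)))) (\f.(\g.(\h.((f h) (g h)))))))
Alpha-equivalence: compare structure up to binder renaming.
Result: False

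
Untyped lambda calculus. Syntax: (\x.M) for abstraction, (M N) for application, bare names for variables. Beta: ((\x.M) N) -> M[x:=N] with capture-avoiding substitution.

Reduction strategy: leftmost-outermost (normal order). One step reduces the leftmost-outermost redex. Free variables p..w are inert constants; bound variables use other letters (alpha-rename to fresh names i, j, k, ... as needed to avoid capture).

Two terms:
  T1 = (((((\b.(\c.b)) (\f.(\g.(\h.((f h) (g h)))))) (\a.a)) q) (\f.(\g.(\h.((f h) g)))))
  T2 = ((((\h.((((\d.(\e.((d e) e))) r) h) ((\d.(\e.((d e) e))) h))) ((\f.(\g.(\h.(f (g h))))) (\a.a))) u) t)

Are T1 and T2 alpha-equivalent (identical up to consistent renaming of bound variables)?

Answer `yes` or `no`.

Term 1: (((((\b.(\c.b)) (\f.(\g.(\h.((f h) (g h)))))) (\a.a)) q) (\f.(\g.(\h.((f h) g)))))
Term 2: ((((\h.((((\d.(\e.((d e) e))) r) h) ((\d.(\e.((d e) e))) h))) ((\f.(\g.(\h.(f (g h))))) (\a.a))) u) t)
Alpha-equivalence: compare structure up to binder renaming.
Result: False

Answer: no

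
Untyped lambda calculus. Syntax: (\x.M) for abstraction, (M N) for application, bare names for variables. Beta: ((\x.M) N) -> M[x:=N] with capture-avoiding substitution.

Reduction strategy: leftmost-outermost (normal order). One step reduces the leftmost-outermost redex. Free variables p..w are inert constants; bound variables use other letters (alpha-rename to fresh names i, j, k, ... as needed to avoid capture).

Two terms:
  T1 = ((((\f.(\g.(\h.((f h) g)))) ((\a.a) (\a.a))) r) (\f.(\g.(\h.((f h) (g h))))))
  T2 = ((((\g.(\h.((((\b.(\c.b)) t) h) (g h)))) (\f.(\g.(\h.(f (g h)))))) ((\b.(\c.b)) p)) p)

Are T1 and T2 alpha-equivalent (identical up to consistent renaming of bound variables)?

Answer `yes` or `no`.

Answer: no

Derivation:
Term 1: ((((\f.(\g.(\h.((f h) g)))) ((\a.a) (\a.a))) r) (\f.(\g.(\h.((f h) (g h))))))
Term 2: ((((\g.(\h.((((\b.(\c.b)) t) h) (g h)))) (\f.(\g.(\h.(f (g h)))))) ((\b.(\c.b)) p)) p)
Alpha-equivalence: compare structure up to binder renaming.
Result: False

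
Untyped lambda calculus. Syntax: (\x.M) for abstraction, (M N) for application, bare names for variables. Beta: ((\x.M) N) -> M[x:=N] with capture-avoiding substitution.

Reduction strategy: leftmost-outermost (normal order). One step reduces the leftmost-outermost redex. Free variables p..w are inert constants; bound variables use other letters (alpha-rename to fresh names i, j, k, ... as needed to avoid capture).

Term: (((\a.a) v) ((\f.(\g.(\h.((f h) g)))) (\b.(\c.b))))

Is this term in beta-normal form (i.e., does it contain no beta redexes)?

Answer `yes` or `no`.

Answer: no

Derivation:
Term: (((\a.a) v) ((\f.(\g.(\h.((f h) g)))) (\b.(\c.b))))
Found 2 beta redex(es).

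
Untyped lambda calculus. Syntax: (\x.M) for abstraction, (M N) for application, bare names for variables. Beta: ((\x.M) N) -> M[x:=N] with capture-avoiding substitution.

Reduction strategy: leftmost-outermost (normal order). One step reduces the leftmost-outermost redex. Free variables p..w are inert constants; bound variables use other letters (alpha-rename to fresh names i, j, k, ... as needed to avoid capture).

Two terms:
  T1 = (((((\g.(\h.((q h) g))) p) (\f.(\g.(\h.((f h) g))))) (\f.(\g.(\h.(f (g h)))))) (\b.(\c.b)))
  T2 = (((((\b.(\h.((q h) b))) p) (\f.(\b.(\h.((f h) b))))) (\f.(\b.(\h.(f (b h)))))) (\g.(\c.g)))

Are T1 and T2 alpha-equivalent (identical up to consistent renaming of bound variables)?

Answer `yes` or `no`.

Answer: yes

Derivation:
Term 1: (((((\g.(\h.((q h) g))) p) (\f.(\g.(\h.((f h) g))))) (\f.(\g.(\h.(f (g h)))))) (\b.(\c.b)))
Term 2: (((((\b.(\h.((q h) b))) p) (\f.(\b.(\h.((f h) b))))) (\f.(\b.(\h.(f (b h)))))) (\g.(\c.g)))
Alpha-equivalence: compare structure up to binder renaming.
Result: True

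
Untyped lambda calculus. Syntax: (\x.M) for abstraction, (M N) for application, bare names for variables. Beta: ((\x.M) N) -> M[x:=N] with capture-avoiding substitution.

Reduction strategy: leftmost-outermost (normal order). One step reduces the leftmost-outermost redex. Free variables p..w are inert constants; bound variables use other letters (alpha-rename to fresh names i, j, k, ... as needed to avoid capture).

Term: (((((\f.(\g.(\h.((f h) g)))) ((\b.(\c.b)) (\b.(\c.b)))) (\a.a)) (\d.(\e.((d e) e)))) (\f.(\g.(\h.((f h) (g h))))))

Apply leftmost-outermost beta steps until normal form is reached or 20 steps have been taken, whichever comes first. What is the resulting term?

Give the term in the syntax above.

Answer: (\a.a)

Derivation:
Step 0: (((((\f.(\g.(\h.((f h) g)))) ((\b.(\c.b)) (\b.(\c.b)))) (\a.a)) (\d.(\e.((d e) e)))) (\f.(\g.(\h.((f h) (g h))))))
Step 1: ((((\g.(\h.((((\b.(\c.b)) (\b.(\c.b))) h) g))) (\a.a)) (\d.(\e.((d e) e)))) (\f.(\g.(\h.((f h) (g h))))))
Step 2: (((\h.((((\b.(\c.b)) (\b.(\c.b))) h) (\a.a))) (\d.(\e.((d e) e)))) (\f.(\g.(\h.((f h) (g h))))))
Step 3: (((((\b.(\c.b)) (\b.(\c.b))) (\d.(\e.((d e) e)))) (\a.a)) (\f.(\g.(\h.((f h) (g h))))))
Step 4: ((((\c.(\b.(\c.b))) (\d.(\e.((d e) e)))) (\a.a)) (\f.(\g.(\h.((f h) (g h))))))
Step 5: (((\b.(\c.b)) (\a.a)) (\f.(\g.(\h.((f h) (g h))))))
Step 6: ((\c.(\a.a)) (\f.(\g.(\h.((f h) (g h))))))
Step 7: (\a.a)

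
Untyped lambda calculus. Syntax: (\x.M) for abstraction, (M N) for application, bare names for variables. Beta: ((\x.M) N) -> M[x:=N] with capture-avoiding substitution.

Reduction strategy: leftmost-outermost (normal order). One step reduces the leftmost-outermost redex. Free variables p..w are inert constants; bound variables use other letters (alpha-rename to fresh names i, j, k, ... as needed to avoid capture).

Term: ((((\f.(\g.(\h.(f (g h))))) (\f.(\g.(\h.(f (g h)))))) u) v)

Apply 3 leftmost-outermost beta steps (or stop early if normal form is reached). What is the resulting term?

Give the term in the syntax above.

Answer: ((\f.(\g.(\h.(f (g h))))) (u v))

Derivation:
Step 0: ((((\f.(\g.(\h.(f (g h))))) (\f.(\g.(\h.(f (g h)))))) u) v)
Step 1: (((\g.(\h.((\f.(\g.(\h.(f (g h))))) (g h)))) u) v)
Step 2: ((\h.((\f.(\g.(\h.(f (g h))))) (u h))) v)
Step 3: ((\f.(\g.(\h.(f (g h))))) (u v))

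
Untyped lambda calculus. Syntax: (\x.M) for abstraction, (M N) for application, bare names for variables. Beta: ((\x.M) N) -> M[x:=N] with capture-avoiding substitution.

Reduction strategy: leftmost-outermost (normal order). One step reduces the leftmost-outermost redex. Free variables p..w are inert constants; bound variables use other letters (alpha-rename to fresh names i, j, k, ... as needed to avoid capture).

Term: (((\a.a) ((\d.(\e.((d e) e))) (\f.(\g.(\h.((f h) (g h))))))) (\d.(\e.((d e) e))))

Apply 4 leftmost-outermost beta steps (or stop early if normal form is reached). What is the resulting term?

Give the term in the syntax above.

Answer: ((\g.(\h.(((\d.(\e.((d e) e))) h) (g h)))) (\d.(\e.((d e) e))))

Derivation:
Step 0: (((\a.a) ((\d.(\e.((d e) e))) (\f.(\g.(\h.((f h) (g h))))))) (\d.(\e.((d e) e))))
Step 1: (((\d.(\e.((d e) e))) (\f.(\g.(\h.((f h) (g h)))))) (\d.(\e.((d e) e))))
Step 2: ((\e.(((\f.(\g.(\h.((f h) (g h))))) e) e)) (\d.(\e.((d e) e))))
Step 3: (((\f.(\g.(\h.((f h) (g h))))) (\d.(\e.((d e) e)))) (\d.(\e.((d e) e))))
Step 4: ((\g.(\h.(((\d.(\e.((d e) e))) h) (g h)))) (\d.(\e.((d e) e))))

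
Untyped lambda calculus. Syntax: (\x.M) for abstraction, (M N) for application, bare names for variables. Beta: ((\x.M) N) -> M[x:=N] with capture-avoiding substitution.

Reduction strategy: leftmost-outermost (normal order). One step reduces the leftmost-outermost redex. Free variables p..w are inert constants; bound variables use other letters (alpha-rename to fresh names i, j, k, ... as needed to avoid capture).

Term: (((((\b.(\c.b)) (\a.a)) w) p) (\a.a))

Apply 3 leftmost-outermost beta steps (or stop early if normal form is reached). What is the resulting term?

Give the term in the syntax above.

Step 0: (((((\b.(\c.b)) (\a.a)) w) p) (\a.a))
Step 1: ((((\c.(\a.a)) w) p) (\a.a))
Step 2: (((\a.a) p) (\a.a))
Step 3: (p (\a.a))

Answer: (p (\a.a))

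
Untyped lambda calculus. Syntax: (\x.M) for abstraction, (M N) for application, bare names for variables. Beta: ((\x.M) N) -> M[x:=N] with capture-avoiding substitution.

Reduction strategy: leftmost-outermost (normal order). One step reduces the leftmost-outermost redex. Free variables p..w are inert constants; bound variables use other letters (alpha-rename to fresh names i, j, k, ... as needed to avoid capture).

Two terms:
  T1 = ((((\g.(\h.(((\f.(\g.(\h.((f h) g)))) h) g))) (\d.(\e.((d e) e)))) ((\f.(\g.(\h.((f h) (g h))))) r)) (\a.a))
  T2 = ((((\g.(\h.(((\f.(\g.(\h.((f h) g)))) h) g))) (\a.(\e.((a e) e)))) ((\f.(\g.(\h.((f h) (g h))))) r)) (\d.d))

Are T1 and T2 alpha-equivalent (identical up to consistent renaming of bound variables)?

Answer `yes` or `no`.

Answer: yes

Derivation:
Term 1: ((((\g.(\h.(((\f.(\g.(\h.((f h) g)))) h) g))) (\d.(\e.((d e) e)))) ((\f.(\g.(\h.((f h) (g h))))) r)) (\a.a))
Term 2: ((((\g.(\h.(((\f.(\g.(\h.((f h) g)))) h) g))) (\a.(\e.((a e) e)))) ((\f.(\g.(\h.((f h) (g h))))) r)) (\d.d))
Alpha-equivalence: compare structure up to binder renaming.
Result: True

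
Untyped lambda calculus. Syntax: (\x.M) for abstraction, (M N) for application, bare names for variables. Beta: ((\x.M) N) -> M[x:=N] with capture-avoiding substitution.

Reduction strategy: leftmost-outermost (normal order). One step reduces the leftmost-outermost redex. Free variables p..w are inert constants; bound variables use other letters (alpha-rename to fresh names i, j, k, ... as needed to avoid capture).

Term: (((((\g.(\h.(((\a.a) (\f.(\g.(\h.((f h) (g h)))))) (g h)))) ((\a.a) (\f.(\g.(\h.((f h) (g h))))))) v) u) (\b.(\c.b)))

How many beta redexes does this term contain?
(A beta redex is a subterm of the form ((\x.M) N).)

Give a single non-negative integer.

Term: (((((\g.(\h.(((\a.a) (\f.(\g.(\h.((f h) (g h)))))) (g h)))) ((\a.a) (\f.(\g.(\h.((f h) (g h))))))) v) u) (\b.(\c.b)))
  Redex: ((\g.(\h.(((\a.a) (\f.(\g.(\h.((f h) (g h)))))) (g h)))) ((\a.a) (\f.(\g.(\h.((f h) (g h)))))))
  Redex: ((\a.a) (\f.(\g.(\h.((f h) (g h))))))
  Redex: ((\a.a) (\f.(\g.(\h.((f h) (g h))))))
Total redexes: 3

Answer: 3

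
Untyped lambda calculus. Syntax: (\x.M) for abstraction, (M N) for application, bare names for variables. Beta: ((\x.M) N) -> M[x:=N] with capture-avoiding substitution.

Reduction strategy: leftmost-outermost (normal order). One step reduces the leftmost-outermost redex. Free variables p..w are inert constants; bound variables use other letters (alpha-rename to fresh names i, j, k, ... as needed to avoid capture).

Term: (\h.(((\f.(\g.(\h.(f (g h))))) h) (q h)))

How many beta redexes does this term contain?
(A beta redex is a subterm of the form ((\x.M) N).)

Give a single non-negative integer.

Answer: 1

Derivation:
Term: (\h.(((\f.(\g.(\h.(f (g h))))) h) (q h)))
  Redex: ((\f.(\g.(\h.(f (g h))))) h)
Total redexes: 1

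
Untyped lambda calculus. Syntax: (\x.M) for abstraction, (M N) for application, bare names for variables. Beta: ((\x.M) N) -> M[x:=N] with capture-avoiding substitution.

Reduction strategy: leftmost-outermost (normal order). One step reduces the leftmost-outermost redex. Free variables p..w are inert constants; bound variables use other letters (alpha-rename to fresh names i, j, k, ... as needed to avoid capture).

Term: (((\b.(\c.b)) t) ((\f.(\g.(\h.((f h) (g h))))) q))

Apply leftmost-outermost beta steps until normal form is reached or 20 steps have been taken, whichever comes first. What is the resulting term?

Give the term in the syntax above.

Step 0: (((\b.(\c.b)) t) ((\f.(\g.(\h.((f h) (g h))))) q))
Step 1: ((\c.t) ((\f.(\g.(\h.((f h) (g h))))) q))
Step 2: t

Answer: t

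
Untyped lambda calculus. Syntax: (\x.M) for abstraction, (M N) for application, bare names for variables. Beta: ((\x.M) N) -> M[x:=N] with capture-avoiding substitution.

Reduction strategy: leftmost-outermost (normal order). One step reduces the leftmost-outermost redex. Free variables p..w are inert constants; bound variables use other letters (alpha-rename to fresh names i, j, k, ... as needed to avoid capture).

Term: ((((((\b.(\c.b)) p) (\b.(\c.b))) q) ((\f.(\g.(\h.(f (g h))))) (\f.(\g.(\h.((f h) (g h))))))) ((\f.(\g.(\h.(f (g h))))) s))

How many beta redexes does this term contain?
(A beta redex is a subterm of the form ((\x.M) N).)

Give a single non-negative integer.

Term: ((((((\b.(\c.b)) p) (\b.(\c.b))) q) ((\f.(\g.(\h.(f (g h))))) (\f.(\g.(\h.((f h) (g h))))))) ((\f.(\g.(\h.(f (g h))))) s))
  Redex: ((\b.(\c.b)) p)
  Redex: ((\f.(\g.(\h.(f (g h))))) (\f.(\g.(\h.((f h) (g h))))))
  Redex: ((\f.(\g.(\h.(f (g h))))) s)
Total redexes: 3

Answer: 3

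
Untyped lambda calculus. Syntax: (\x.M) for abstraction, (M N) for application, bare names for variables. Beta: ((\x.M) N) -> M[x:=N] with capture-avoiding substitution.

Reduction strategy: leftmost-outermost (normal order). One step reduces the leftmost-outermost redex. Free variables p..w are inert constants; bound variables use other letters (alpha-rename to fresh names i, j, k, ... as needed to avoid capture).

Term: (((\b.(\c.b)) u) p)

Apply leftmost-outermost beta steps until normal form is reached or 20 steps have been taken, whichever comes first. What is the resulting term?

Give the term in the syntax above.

Step 0: (((\b.(\c.b)) u) p)
Step 1: ((\c.u) p)
Step 2: u

Answer: u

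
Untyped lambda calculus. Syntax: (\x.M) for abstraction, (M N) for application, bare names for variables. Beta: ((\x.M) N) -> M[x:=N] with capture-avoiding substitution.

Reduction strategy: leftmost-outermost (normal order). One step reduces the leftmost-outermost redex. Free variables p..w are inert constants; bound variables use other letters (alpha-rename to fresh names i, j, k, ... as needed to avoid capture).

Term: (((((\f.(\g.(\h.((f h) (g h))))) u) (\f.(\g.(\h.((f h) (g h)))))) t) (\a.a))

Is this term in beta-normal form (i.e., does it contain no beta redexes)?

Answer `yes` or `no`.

Term: (((((\f.(\g.(\h.((f h) (g h))))) u) (\f.(\g.(\h.((f h) (g h)))))) t) (\a.a))
Found 1 beta redex(es).

Answer: no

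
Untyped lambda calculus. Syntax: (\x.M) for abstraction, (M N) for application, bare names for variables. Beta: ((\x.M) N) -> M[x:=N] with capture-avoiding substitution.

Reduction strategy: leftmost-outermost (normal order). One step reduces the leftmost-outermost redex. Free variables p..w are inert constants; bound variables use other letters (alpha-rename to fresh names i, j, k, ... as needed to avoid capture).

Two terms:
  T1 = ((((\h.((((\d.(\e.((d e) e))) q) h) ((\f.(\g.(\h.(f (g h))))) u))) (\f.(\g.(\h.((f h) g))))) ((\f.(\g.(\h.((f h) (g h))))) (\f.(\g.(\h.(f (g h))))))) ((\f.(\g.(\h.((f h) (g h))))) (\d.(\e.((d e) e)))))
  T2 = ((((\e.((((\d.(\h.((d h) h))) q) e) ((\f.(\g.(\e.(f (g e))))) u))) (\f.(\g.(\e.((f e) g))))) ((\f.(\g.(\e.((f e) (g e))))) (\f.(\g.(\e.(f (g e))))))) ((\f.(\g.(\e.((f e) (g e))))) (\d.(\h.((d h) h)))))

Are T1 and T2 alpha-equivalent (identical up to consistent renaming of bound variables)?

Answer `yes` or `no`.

Term 1: ((((\h.((((\d.(\e.((d e) e))) q) h) ((\f.(\g.(\h.(f (g h))))) u))) (\f.(\g.(\h.((f h) g))))) ((\f.(\g.(\h.((f h) (g h))))) (\f.(\g.(\h.(f (g h))))))) ((\f.(\g.(\h.((f h) (g h))))) (\d.(\e.((d e) e)))))
Term 2: ((((\e.((((\d.(\h.((d h) h))) q) e) ((\f.(\g.(\e.(f (g e))))) u))) (\f.(\g.(\e.((f e) g))))) ((\f.(\g.(\e.((f e) (g e))))) (\f.(\g.(\e.(f (g e))))))) ((\f.(\g.(\e.((f e) (g e))))) (\d.(\h.((d h) h)))))
Alpha-equivalence: compare structure up to binder renaming.
Result: True

Answer: yes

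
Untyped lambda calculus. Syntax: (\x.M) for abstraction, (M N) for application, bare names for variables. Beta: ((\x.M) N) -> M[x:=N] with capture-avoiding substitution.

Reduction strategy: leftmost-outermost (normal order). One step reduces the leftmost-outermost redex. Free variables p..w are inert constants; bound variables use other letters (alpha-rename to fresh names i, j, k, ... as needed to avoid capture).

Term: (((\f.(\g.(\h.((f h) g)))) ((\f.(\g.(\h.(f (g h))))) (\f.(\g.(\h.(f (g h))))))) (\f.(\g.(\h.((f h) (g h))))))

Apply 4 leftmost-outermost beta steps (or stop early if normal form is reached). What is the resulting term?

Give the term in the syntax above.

Answer: (\h.((\i.((\f.(\g.(\h.(f (g h))))) (h i))) (\f.(\g.(\h.((f h) (g h)))))))

Derivation:
Step 0: (((\f.(\g.(\h.((f h) g)))) ((\f.(\g.(\h.(f (g h))))) (\f.(\g.(\h.(f (g h))))))) (\f.(\g.(\h.((f h) (g h))))))
Step 1: ((\g.(\h.((((\f.(\g.(\h.(f (g h))))) (\f.(\g.(\h.(f (g h)))))) h) g))) (\f.(\g.(\h.((f h) (g h))))))
Step 2: (\h.((((\f.(\g.(\h.(f (g h))))) (\f.(\g.(\h.(f (g h)))))) h) (\f.(\g.(\h.((f h) (g h)))))))
Step 3: (\h.(((\g.(\h.((\f.(\g.(\h.(f (g h))))) (g h)))) h) (\f.(\g.(\h.((f h) (g h)))))))
Step 4: (\h.((\i.((\f.(\g.(\h.(f (g h))))) (h i))) (\f.(\g.(\h.((f h) (g h)))))))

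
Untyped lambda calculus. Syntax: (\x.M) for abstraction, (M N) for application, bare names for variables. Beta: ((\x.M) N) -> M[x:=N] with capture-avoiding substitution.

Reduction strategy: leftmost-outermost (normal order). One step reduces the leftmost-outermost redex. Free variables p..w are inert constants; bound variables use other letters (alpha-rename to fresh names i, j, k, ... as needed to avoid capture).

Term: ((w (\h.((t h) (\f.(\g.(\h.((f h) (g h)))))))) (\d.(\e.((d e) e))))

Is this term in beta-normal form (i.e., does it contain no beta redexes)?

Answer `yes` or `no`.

Term: ((w (\h.((t h) (\f.(\g.(\h.((f h) (g h)))))))) (\d.(\e.((d e) e))))
No beta redexes found.

Answer: yes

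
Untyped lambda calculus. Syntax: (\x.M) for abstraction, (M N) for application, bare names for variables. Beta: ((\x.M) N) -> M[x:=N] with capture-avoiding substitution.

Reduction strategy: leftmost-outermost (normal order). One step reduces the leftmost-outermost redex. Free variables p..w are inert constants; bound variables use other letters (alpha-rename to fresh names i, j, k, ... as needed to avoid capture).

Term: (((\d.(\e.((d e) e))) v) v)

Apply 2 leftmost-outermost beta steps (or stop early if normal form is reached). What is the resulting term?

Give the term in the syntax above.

Step 0: (((\d.(\e.((d e) e))) v) v)
Step 1: ((\e.((v e) e)) v)
Step 2: ((v v) v)

Answer: ((v v) v)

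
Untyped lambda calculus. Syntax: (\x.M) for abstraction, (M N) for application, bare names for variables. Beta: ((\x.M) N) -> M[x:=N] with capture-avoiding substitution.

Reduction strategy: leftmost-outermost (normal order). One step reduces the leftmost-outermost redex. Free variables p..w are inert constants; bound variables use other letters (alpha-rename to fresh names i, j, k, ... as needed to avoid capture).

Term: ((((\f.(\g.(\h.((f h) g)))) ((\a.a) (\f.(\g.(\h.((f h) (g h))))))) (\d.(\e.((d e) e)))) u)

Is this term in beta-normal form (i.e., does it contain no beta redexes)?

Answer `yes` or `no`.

Answer: no

Derivation:
Term: ((((\f.(\g.(\h.((f h) g)))) ((\a.a) (\f.(\g.(\h.((f h) (g h))))))) (\d.(\e.((d e) e)))) u)
Found 2 beta redex(es).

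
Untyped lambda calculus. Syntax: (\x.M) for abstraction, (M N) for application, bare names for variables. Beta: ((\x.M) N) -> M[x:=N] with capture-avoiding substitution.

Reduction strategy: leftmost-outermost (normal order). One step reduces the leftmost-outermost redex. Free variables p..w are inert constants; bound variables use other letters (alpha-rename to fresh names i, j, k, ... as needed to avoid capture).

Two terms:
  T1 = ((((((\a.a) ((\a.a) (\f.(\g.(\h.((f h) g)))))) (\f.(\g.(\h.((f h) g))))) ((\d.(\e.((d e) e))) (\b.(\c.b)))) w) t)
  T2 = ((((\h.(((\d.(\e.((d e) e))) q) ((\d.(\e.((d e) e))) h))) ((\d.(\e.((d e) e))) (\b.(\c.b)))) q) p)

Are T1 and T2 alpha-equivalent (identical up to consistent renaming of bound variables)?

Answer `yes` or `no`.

Term 1: ((((((\a.a) ((\a.a) (\f.(\g.(\h.((f h) g)))))) (\f.(\g.(\h.((f h) g))))) ((\d.(\e.((d e) e))) (\b.(\c.b)))) w) t)
Term 2: ((((\h.(((\d.(\e.((d e) e))) q) ((\d.(\e.((d e) e))) h))) ((\d.(\e.((d e) e))) (\b.(\c.b)))) q) p)
Alpha-equivalence: compare structure up to binder renaming.
Result: False

Answer: no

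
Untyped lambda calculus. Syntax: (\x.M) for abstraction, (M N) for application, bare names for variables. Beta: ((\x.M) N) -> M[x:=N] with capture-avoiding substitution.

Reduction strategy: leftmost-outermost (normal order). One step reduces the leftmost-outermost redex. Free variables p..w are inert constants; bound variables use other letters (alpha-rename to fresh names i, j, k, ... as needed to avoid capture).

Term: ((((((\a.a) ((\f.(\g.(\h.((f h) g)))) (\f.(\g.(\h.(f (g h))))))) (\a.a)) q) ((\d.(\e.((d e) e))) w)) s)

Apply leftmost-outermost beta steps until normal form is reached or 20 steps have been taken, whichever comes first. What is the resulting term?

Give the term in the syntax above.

Step 0: ((((((\a.a) ((\f.(\g.(\h.((f h) g)))) (\f.(\g.(\h.(f (g h))))))) (\a.a)) q) ((\d.(\e.((d e) e))) w)) s)
Step 1: ((((((\f.(\g.(\h.((f h) g)))) (\f.(\g.(\h.(f (g h)))))) (\a.a)) q) ((\d.(\e.((d e) e))) w)) s)
Step 2: (((((\g.(\h.(((\f.(\g.(\h.(f (g h))))) h) g))) (\a.a)) q) ((\d.(\e.((d e) e))) w)) s)
Step 3: ((((\h.(((\f.(\g.(\h.(f (g h))))) h) (\a.a))) q) ((\d.(\e.((d e) e))) w)) s)
Step 4: (((((\f.(\g.(\h.(f (g h))))) q) (\a.a)) ((\d.(\e.((d e) e))) w)) s)
Step 5: ((((\g.(\h.(q (g h)))) (\a.a)) ((\d.(\e.((d e) e))) w)) s)
Step 6: (((\h.(q ((\a.a) h))) ((\d.(\e.((d e) e))) w)) s)
Step 7: ((q ((\a.a) ((\d.(\e.((d e) e))) w))) s)
Step 8: ((q ((\d.(\e.((d e) e))) w)) s)
Step 9: ((q (\e.((w e) e))) s)

Answer: ((q (\e.((w e) e))) s)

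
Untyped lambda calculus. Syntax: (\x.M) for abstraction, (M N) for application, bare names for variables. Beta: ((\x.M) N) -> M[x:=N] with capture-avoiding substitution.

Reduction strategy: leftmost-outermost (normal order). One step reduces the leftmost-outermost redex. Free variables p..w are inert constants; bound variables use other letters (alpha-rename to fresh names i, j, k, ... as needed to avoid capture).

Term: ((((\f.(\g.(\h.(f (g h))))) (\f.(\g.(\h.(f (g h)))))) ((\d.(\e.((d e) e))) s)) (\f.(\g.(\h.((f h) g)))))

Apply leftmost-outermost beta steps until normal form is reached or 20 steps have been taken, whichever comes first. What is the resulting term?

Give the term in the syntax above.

Answer: (\g.(\h.(((s (\f.(\g.(\h.((f h) g))))) (\f.(\g.(\h.((f h) g))))) (g h))))

Derivation:
Step 0: ((((\f.(\g.(\h.(f (g h))))) (\f.(\g.(\h.(f (g h)))))) ((\d.(\e.((d e) e))) s)) (\f.(\g.(\h.((f h) g)))))
Step 1: (((\g.(\h.((\f.(\g.(\h.(f (g h))))) (g h)))) ((\d.(\e.((d e) e))) s)) (\f.(\g.(\h.((f h) g)))))
Step 2: ((\h.((\f.(\g.(\h.(f (g h))))) (((\d.(\e.((d e) e))) s) h))) (\f.(\g.(\h.((f h) g)))))
Step 3: ((\f.(\g.(\h.(f (g h))))) (((\d.(\e.((d e) e))) s) (\f.(\g.(\h.((f h) g))))))
Step 4: (\g.(\h.((((\d.(\e.((d e) e))) s) (\f.(\g.(\h.((f h) g))))) (g h))))
Step 5: (\g.(\h.(((\e.((s e) e)) (\f.(\g.(\h.((f h) g))))) (g h))))
Step 6: (\g.(\h.(((s (\f.(\g.(\h.((f h) g))))) (\f.(\g.(\h.((f h) g))))) (g h))))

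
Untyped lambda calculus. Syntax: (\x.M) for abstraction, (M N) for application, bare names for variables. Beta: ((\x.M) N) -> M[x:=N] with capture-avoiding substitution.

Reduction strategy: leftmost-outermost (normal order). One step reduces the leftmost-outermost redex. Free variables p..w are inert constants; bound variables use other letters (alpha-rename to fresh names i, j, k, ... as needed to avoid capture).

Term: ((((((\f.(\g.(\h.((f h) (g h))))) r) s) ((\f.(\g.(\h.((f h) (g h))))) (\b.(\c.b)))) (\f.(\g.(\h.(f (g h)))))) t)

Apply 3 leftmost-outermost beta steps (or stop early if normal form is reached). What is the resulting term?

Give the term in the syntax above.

Answer: ((((r ((\f.(\g.(\h.((f h) (g h))))) (\b.(\c.b)))) (s ((\f.(\g.(\h.((f h) (g h))))) (\b.(\c.b))))) (\f.(\g.(\h.(f (g h)))))) t)

Derivation:
Step 0: ((((((\f.(\g.(\h.((f h) (g h))))) r) s) ((\f.(\g.(\h.((f h) (g h))))) (\b.(\c.b)))) (\f.(\g.(\h.(f (g h)))))) t)
Step 1: (((((\g.(\h.((r h) (g h)))) s) ((\f.(\g.(\h.((f h) (g h))))) (\b.(\c.b)))) (\f.(\g.(\h.(f (g h)))))) t)
Step 2: ((((\h.((r h) (s h))) ((\f.(\g.(\h.((f h) (g h))))) (\b.(\c.b)))) (\f.(\g.(\h.(f (g h)))))) t)
Step 3: ((((r ((\f.(\g.(\h.((f h) (g h))))) (\b.(\c.b)))) (s ((\f.(\g.(\h.((f h) (g h))))) (\b.(\c.b))))) (\f.(\g.(\h.(f (g h)))))) t)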